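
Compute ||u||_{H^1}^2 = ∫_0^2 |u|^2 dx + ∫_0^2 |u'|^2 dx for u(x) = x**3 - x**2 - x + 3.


||u||_{H^1}^2 = 1032/35

The H^1 norm (squared) on an interval (0, L) is
  ||u||_{H^1}^2 = ∫_0^L u(x)^2 dx + ∫_0^L u'(x)^2 dx.
Compute u'(x) = 3*x**2 - 2*x - 1.
Then u(x)^2 = x**6 - 2*x**5 - x**4 + 8*x**3 - 5*x**2 - 6*x + 9 and u'(x)^2 = 9*x**4 - 12*x**3 - 2*x**2 + 4*x + 1.
Integrate each monomial from 0 to 2 using ∫_0^2 c·x^n dx = c·2^(n+1)/(n+1):
  ∫_0^2 u(x)^2 dx = ∫_0^2 (x^6 - 2*x^5 - x^4 + 8*x^3 - 5*x^2 - 6*x + 9) dx. Term by term:
    ∫_0^2 x^6 dx = 128/7;  ∫_0^2 -2*x^5 dx = -64/3;  ∫_0^2 -x^4 dx = -32/5;
    ∫_0^2 8*x^3 dx = 32;  ∫_0^2 -5*x^2 dx = -40/3;  ∫_0^2 -6*x dx = -12;
    ∫_0^2 9 dx = 18.
  Sum: 128/7 − 64/3 − 32/5 + 32 − 40/3 − 12 + 18 = 1598/105.
  ∫_0^2 u'(x)^2 dx = ∫_0^2 (9*x^4 - 12*x^3 - 2*x^2 + 4*x + 1) dx. Term by term:
    ∫_0^2 9*x^4 dx = 288/5;  ∫_0^2 -12*x^3 dx = -48;  ∫_0^2 -2*x^2 dx = -16/3;
    ∫_0^2 4*x dx = 8;  ∫_0^2 1 dx = 2.
  Sum: 288/5 − 48 − 16/3 + 8 + 2 = 214/15.
Adding: ||u||_{H^1}^2 = 1598/105 + 214/15 = 1032/35.


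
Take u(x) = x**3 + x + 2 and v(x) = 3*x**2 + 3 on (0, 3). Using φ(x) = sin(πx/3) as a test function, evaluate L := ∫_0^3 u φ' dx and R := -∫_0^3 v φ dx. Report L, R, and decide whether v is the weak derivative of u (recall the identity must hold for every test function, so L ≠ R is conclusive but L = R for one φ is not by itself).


LHS = -87/π + 324/π^3, RHS = -99/π + 324/π^3. No, v is not the weak derivative of u.

u(x) = x**3 + x + 2, classical derivative u'(x) = 3*x**2 + 1.
φ(x) = sin(πx/3), so φ'(x) = π*cos(π*x/3)/3.
Note φ(0) = φ(3) = 0, so the boundary term u·φ vanishes.
LHS = ∫_0^3 u(x) φ'(x) dx = ∫_0^3 (π*x^3*cos(π*x/3)/3 + π*x*cos(π*x/3)/3 + 2*π*cos(π*x/3)/3) dx. Term by term:
  ∫_0^3 2*π*cos(π*x/3)/3 dx = 0;  ∫_0^3 π*x*cos(π*x/3)/3 dx = -6/π;  ∫_0^3 π*x^3*cos(π*x/3)/3 dx = -81/π + 324/π^3.
Sum: 0 − 6/π + -81/π + 324/π^3 = -87/π + 324/π^3.
So LHS = -87/π + 324/π^3.
∫_0^3 v(x) φ(x) dx = ∫_0^3 (3*x^2*sin(π*x/3) + 3*sin(π*x/3)) dx. Term by term:
  ∫_0^3 3*sin(π*x/3) dx = 18/π;  ∫_0^3 3*x^2*sin(π*x/3) dx = -324/π^3 + 81/π.
Sum: 18/π + -324/π^3 + 81/π = -324/π^3 + 99/π.
So RHS = -∫_0^3 v(x) φ(x) dx = -99/π + 324/π^3.
LHS − RHS = 12/π ≠ 0, so the identity fails.
(For a valid weak derivative the identity must hold for EVERY test function, in particular this one. The failure shows v is NOT the weak derivative of u.)
Correct weak derivative would be u'(x) = 3*x**2 + 1.


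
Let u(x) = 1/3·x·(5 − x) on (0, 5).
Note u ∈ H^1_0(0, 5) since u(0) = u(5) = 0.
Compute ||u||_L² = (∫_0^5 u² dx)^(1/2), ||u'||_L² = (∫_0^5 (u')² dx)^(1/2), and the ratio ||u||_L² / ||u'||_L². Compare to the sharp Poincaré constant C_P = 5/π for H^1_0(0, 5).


||u||_L² / ||u'||_L² = sqrt(10)/2 < C_P = 5/π.

u(x) = 1/3·x·(5 − x), so u'(x) = 5/3 - 2*x/3.
u(x) = 1/3·x·(5 − x) vanishes at x = 0 and x = 5, so u ∈ H^1_0(0, 5). Differentiate via the product rule and integrate the resulting polynomials term by term.
  ∫_0^5 u² dx = ∫_0^5 (x^4/9 - 10*x^3/9 + 25*x^2/9) dx. Term by term:
    ∫_0^5 x^4/9 dx = 625/9;  ∫_0^5 -10*x^3/9 dx = -3125/18;  ∫_0^5 25*x^2/9 dx = 3125/27.
  Sum: 625/9 − 3125/18 + 3125/27 = 625/54.
  ∫_0^5 (u')² dx = ∫_0^5 (4*x^2/9 - 20*x/9 + 25/9) dx. Term by term:
    ∫_0^5 4*x^2/9 dx = 500/27;  ∫_0^5 -20*x/9 dx = -250/9;  ∫_0^5 25/9 dx = 125/9.
  Sum: 500/27 − 250/9 + 125/9 = 125/27.
∫_0^5 u² dx = 625/54, so ||u||_L² = 25*sqrt(6)/18.
∫_0^5 (u')² dx = 125/27, so ||u'||_L² = 5*sqrt(15)/9.
Ratio ||u||_L² / ||u'||_L² = sqrt(10)/2.
Sharp Poincaré constant on H^1_0(0, 5) is C_P = L/π = 5/π, achieved by sin(π/5·x).
A polynomial bump cannot attain the sharp Poincaré constant (only the first sine eigenfunction does), so the ratio is strictly less than C_P, consistent with ||u||_L² ≤ C_P ||u'||_L².


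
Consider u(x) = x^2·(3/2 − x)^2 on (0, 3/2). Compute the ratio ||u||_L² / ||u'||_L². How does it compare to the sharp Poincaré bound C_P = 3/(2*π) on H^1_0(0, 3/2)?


||u||_L² / ||u'||_L² = sqrt(3)/4 < C_P = 3/(2*π).

u(x) = x^2·(3/2 − x)^2, so u'(x) = x*(2*x - 3)*(4*x - 3)/2.
u(x) = x^2·(3/2 − x)^2 vanishes at x = 0 and x = 3/2, so u ∈ H^1_0(0, 3/2). Differentiate via the product rule and integrate the resulting polynomials term by term.
  ∫_0^3/2 u² dx = ∫_0^3/2 (x^8 - 6*x^7 + 27*x^6/2 - 27*x^5/2 + 81*x^4/16) dx. Term by term:
    ∫_0^3/2 x^8 dx = 2187/512;  ∫_0^3/2 -6*x^7 dx = -19683/1024;  ∫_0^3/2 27*x^6/2 dx = 59049/1792;
    ∫_0^3/2 -27*x^5/2 dx = -6561/256;  ∫_0^3/2 81*x^4/16 dx = 19683/2560.
  Sum: 2187/512 − 19683/1024 + 59049/1792 − 6561/256 + 19683/2560 = 2187/35840.
  ∫_0^3/2 (u')² dx = ∫_0^3/2 (16*x^6 - 72*x^5 + 117*x^4 - 81*x^3 + 81*x^2/4) dx. Term by term:
    ∫_0^3/2 16*x^6 dx = 2187/56;  ∫_0^3/2 -72*x^5 dx = -2187/16;  ∫_0^3/2 117*x^4 dx = 28431/160;
    ∫_0^3/2 -81*x^3 dx = -6561/64;  ∫_0^3/2 81*x^2/4 dx = 729/32.
  Sum: 2187/56 − 2187/16 + 28431/160 − 6561/64 + 729/32 = 729/2240.
∫_0^3/2 u² dx = 2187/35840, so ||u||_L² = 27*sqrt(105)/1120.
∫_0^3/2 (u')² dx = 729/2240, so ||u'||_L² = 27*sqrt(35)/280.
Ratio ||u||_L² / ||u'||_L² = sqrt(3)/4.
Sharp Poincaré constant on H^1_0(0, 3/2) is C_P = L/π = 3/(2*π), achieved by sin(2*π/3·x).
A polynomial bump cannot attain the sharp Poincaré constant (only the first sine eigenfunction does), so the ratio is strictly less than C_P, consistent with ||u||_L² ≤ C_P ||u'||_L².


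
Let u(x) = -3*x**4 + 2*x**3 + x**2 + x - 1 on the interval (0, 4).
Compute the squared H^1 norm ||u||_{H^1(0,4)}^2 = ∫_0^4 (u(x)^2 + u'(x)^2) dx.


||u||_{H^1}^2 = 41637016/105

The H^1 norm (squared) on an interval (0, L) is
  ||u||_{H^1}^2 = ∫_0^L u(x)^2 dx + ∫_0^L u'(x)^2 dx.
Compute u'(x) = -12*x**3 + 6*x**2 + 2*x + 1.
Then u(x)^2 = 9*x**8 - 12*x**7 - 2*x**6 - 2*x**5 + 11*x**4 - 2*x**3 - x**2 - 2*x + 1 and u'(x)^2 = 144*x**6 - 144*x**5 - 12*x**4 + 16*x**2 + 4*x + 1.
Integrate each monomial from 0 to 4 using ∫_0^4 c·x^n dx = c·4^(n+1)/(n+1):
  ∫_0^4 u(x)^2 dx = ∫_0^4 (9*x^8 - 12*x^7 - 2*x^6 - 2*x^5 + 11*x^4 - 2*x^3 - x^2 - 2*x + 1) dx. Term by term:
    ∫_0^4 9*x^8 dx = 262144;  ∫_0^4 -12*x^7 dx = -98304;  ∫_0^4 -2*x^6 dx = -32768/7;
    ∫_0^4 -2*x^5 dx = -4096/3;  ∫_0^4 11*x^4 dx = 11264/5;  ∫_0^4 -2*x^3 dx = -128;
    ∫_0^4 -x^2 dx = -64/3;  ∫_0^4 -2*x dx = -16;  ∫_0^4 1 dx = 4.
  Sum: 262144 − 98304 − 32768/7 − 4096/3 + 11264/5 − 128 − 64/3 − 16 + 4 = 16787924/105.
  ∫_0^4 u'(x)^2 dx = ∫_0^4 (144*x^6 - 144*x^5 - 12*x^4 + 16*x^2 + 4*x + 1) dx. Term by term:
    ∫_0^4 144*x^6 dx = 2359296/7;  ∫_0^4 -144*x^5 dx = -98304;  ∫_0^4 -12*x^4 dx = -12288/5;
    ∫_0^4 16*x^2 dx = 1024/3;  ∫_0^4 4*x dx = 32;  ∫_0^4 1 dx = 4.
  Sum: 2359296/7 − 98304 − 12288/5 + 1024/3 + 32 + 4 = 24849092/105.
Adding: ||u||_{H^1}^2 = 16787924/105 + 24849092/105 = 41637016/105.


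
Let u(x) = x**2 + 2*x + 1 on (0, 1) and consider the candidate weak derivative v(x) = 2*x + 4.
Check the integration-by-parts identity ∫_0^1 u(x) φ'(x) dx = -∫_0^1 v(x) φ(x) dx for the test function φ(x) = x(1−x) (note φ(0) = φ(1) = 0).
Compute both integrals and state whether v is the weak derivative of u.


LHS = -1/2, RHS = -5/6. No, v is not the weak derivative of u.

u(x) = x**2 + 2*x + 1, classical derivative u'(x) = 2*x + 2.
φ(x) = x(1−x), so φ'(x) = 1 - 2*x.
Note φ(0) = φ(1) = 0, so the boundary term u·φ vanishes.
LHS = ∫_0^1 u(x) φ'(x) dx = ∫_0^1 (-2*x^3 - 3*x^2 + 1) dx. Term by term:
  ∫_0^1 -2*x^3 dx = -1/2;  ∫_0^1 -3*x^2 dx = -1;  ∫_0^1 1 dx = 1.
Sum: -1/2 − 1 + 1 = -1/2.
So LHS = -1/2.
∫_0^1 v(x) φ(x) dx = ∫_0^1 (-2*x^3 - 2*x^2 + 4*x) dx. Term by term:
  ∫_0^1 -2*x^3 dx = -1/2;  ∫_0^1 -2*x^2 dx = -2/3;  ∫_0^1 4*x dx = 2.
Sum: -1/2 − 2/3 + 2 = 5/6.
So RHS = -∫_0^1 v(x) φ(x) dx = -5/6.
LHS − RHS = 1/3 ≠ 0, so the identity fails.
(For a valid weak derivative the identity must hold for EVERY test function, in particular this one. The failure shows v is NOT the weak derivative of u.)
Correct weak derivative would be u'(x) = 2*x + 2.


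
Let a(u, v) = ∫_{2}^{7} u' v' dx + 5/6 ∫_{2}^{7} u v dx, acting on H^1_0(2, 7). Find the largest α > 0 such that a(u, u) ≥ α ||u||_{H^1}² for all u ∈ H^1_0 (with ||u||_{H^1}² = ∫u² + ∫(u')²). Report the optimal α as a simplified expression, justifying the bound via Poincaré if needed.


α = (π^2 + 125/6)/(π^2 + 25)

Coercivity of a(·,·) on H^1_0(2, 7) means a(u, u) ≥ α ||u||_{H^1}² for every u ∈ H^1_0.
The interval has length L = 5, and Poincaré/coercivity depend only on L. Here a(u, u) = ∫(u')² + (5/6)·∫u².
Here 0 < c = 5/6 < 1. The condition a(u,u) ≥ α||u||_{H^1}² reads (1−α)∫(u')² ≥ (α−c)∫u². Any admissible α is ≤ 1 (rapidly oscillating u have ∫u²/∫(u')² → 0), and α = 1 would force 0 ≥ (1−c)∫u², impossible since c < 1; so 1−α > 0. By the sharp Poincaré inequality on H^1_0 of an interval of length L, ∫(u')² ≥ (π/L)²∫u² with equality for the first sine mode sin(π(x−x₀)/L) (x₀ the left endpoint), so the inequality holds for all u iff (1−α)(π/L)² ≥ α − c, i.e. α ≤ ((π/L)² + c)/((π/L)² + 1) = (1 + c(L/π)²)/(1 + (L/π)²). With (π/L)² = π^2/25 and c = 5/6, the largest admissible constant is α = ((π/L)² + c)/((π/L)² + 1).
Simplifying, α = (π^2 + 125/6)/(π^2 + 25).


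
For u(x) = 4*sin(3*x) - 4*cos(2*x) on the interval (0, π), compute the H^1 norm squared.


||u||_{H^1(0,π)}^2 = -192 + 120*π

u'(x) = 8*sin(2*x) + 12*cos(3*x).
Expand u² and (u')² and integrate term by term on (0, π), using: for integers n ≥ 1, ∫_0^π sin²(nx) dx = ∫_0^π cos²(nx) dx = π/2; for n ≠ n', ∫_0^π sin(nx)sin(n'x) dx = ∫_0^π cos(nx)cos(n'x) dx = 0; and by product-to-sum, ∫_0^π sin(nx)cos(n'x) dx = ½∫_0^π [sin((n+n')x) + sin((n−n')x)] dx, which is 0 when n+n' is even and 2n/(n²−n'²) when n+n' is odd (it need not vanish on (0, π)).
  u² squared terms: (-4)²·∫cos(2x)² dx = 16·π/2 = 8*π;  (4)²·∫sin(3x)² dx = 16·π/2 = 8*π.
  u² cross terms: 2·(-4)·(4)·∫cos(2x)·sin(3x) dx = -32·(6/5) = -192/5.
  So ∫_0^π u² dx = 8*π + 8*π − 192/5 = -192/5 + 16*π.
  (u')² squared terms: (8)²·∫sin(2x)² dx = 64·π/2 = 32*π;  (12)²·∫cos(3x)² dx = 144·π/2 = 72*π.
  (u')² cross terms: 2·(8)·(12)·∫sin(2x)·cos(3x) dx = 192·(-4/5) = -768/5.
  So ∫_0^π (u')² dx = 32*π + 72*π − 768/5 = -768/5 + 104*π.
||u||_{H^1}^2 = (-192/5 + 16*π) + (-768/5 + 104*π) = -192 + 120*π.


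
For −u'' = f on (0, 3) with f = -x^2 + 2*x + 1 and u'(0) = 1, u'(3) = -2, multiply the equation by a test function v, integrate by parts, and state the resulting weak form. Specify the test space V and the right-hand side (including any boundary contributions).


V = H^1(0, 3) (v unrestricted at boundary; u is determined up to an additive constant); weak form: ∫_0^3 u'v' dx = ∫_0^3 (-x^2 + 2*x + 1) v dx − 2·v(3) − v(0) for all v ∈ V.

Multiply both sides by a test function v and integrate from 0 to 3:
  ∫_0^3 −u''(x) v(x) dx = ∫_0^3 f(x) v(x) dx.
Integrate the LHS by parts once:
  ∫_0^3 −u'' v dx = −[u'(x) v(x)]_0^3 + ∫_0^3 u'(x) v'(x) dx.
Thus ∫_0^3 u'(x) v'(x) dx = ∫_0^3 f(x) v(x) dx + [u'(x) v(x)]_0^3.
Choose V so that boundary terms are either known or forced to vanish.
u has inhomogeneous Neumann u'(0) = 1, u'(3) = -2. [u' v]_0^3 = (-2)·v(3) − (1)·v(0) = − 2·v(3) − v(0). Take V = H^1(0, 3); boundary term becomes part of RHS.
Weak formulation: find u (satisfying any essential BC) such that ∫_0^3 u'(x) v'(x) dx = ∫_0^3 f v dx − 2·v(3) − v(0) for all v ∈ V (Neumann data are natural BCs: they enter the RHS as boundary terms).
Substituting f(x) = -x^2 + 2*x + 1, the right-hand side is ∫_0^3 (-x^2 + 2*x + 1) v dx − 2·v(3) − v(0).
Compatibility check (pure Neumann): taking v ≡ 1 ∈ V gives 0 = ∫_0^3 f dx + (-2) − (1), i.e. ∫_0^3 f dx must equal u'(0) − u'(3) = 3. Indeed ∫_0^3 (-x^2 + 2*x + 1) dx = 3, so the data are compatible. The solution is then unique only up to an additive constant (fix it e.g. by requiring ∫_0^3 u dx = 0).


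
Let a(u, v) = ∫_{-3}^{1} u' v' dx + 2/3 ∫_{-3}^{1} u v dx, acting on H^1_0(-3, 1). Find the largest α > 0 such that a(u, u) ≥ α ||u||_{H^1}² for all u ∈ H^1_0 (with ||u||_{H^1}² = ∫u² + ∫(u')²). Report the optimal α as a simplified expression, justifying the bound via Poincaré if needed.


α = (π^2 + 32/3)/(π^2 + 16)

Coercivity of a(·,·) on H^1_0(-3, 1) means a(u, u) ≥ α ||u||_{H^1}² for every u ∈ H^1_0.
The interval has length L = 4, and Poincaré/coercivity depend only on L. Here a(u, u) = ∫(u')² + (2/3)·∫u².
Here 0 < c = 2/3 < 1. The condition a(u,u) ≥ α||u||_{H^1}² reads (1−α)∫(u')² ≥ (α−c)∫u². Any admissible α is ≤ 1 (rapidly oscillating u have ∫u²/∫(u')² → 0), and α = 1 would force 0 ≥ (1−c)∫u², impossible since c < 1; so 1−α > 0. By the sharp Poincaré inequality on H^1_0 of an interval of length L, ∫(u')² ≥ (π/L)²∫u² with equality for the first sine mode sin(π(x−x₀)/L) (x₀ the left endpoint), so the inequality holds for all u iff (1−α)(π/L)² ≥ α − c, i.e. α ≤ ((π/L)² + c)/((π/L)² + 1) = (1 + c(L/π)²)/(1 + (L/π)²). With (π/L)² = π^2/16 and c = 2/3, the largest admissible constant is α = ((π/L)² + c)/((π/L)² + 1).
Simplifying, α = (π^2 + 32/3)/(π^2 + 16).


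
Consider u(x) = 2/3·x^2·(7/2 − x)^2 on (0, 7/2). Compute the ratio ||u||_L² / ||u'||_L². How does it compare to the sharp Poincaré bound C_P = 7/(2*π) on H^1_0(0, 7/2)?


||u||_L² / ||u'||_L² = 7*sqrt(3)/12 < C_P = 7/(2*π).

u(x) = 2/3·x^2·(7/2 − x)^2, so u'(x) = x*(2*x - 7)*(4*x - 7)/3.
u(x) = 2/3·x^2·(7/2 − x)^2 vanishes at x = 0 and x = 7/2, so u ∈ H^1_0(0, 7/2). Differentiate via the product rule and integrate the resulting polynomials term by term.
  ∫_0^7/2 u² dx = ∫_0^7/2 (4*x^8/9 - 56*x^7/9 + 98*x^6/3 - 686*x^5/9 + 2401*x^4/36) dx. Term by term:
    ∫_0^7/2 4*x^8/9 dx = 40353607/10368;  ∫_0^7/2 -56*x^7/9 dx = -40353607/2304;  ∫_0^7/2 98*x^6/3 dx = 5764801/192;
    ∫_0^7/2 -686*x^5/9 dx = -40353607/1728;  ∫_0^7/2 2401*x^4/36 dx = 40353607/5760.
  Sum: 40353607/10368 − 40353607/2304 + 5764801/192 − 40353607/1728 + 40353607/5760 = 5764801/103680.
  ∫_0^7/2 (u')² dx = ∫_0^7/2 (64*x^6/9 - 224*x^5/3 + 2548*x^4/9 - 1372*x^3/3 + 2401*x^2/9) dx. Term by term:
    ∫_0^7/2 64*x^6/9 dx = 117649/18;  ∫_0^7/2 -224*x^5/3 dx = -823543/36;  ∫_0^7/2 2548*x^4/9 dx = 10706059/360;
    ∫_0^7/2 -1372*x^3/3 dx = -823543/48;  ∫_0^7/2 2401*x^2/9 dx = 823543/216.
  Sum: 117649/18 − 823543/36 + 10706059/360 − 823543/48 + 823543/216 = 117649/2160.
∫_0^7/2 u² dx = 5764801/103680, so ||u||_L² = 2401*sqrt(5)/720.
∫_0^7/2 (u')² dx = 117649/2160, so ||u'||_L² = 343*sqrt(15)/180.
Ratio ||u||_L² / ||u'||_L² = 7*sqrt(3)/12.
Sharp Poincaré constant on H^1_0(0, 7/2) is C_P = L/π = 7/(2*π), achieved by sin(2*π/7·x).
A polynomial bump cannot attain the sharp Poincaré constant (only the first sine eigenfunction does), so the ratio is strictly less than C_P, consistent with ||u||_L² ≤ C_P ||u'||_L².


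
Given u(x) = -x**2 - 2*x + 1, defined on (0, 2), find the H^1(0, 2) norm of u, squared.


||u||_{H^1}^2 = 282/5

The H^1 norm (squared) on an interval (0, L) is
  ||u||_{H^1}^2 = ∫_0^L u(x)^2 dx + ∫_0^L u'(x)^2 dx.
Compute u'(x) = -2*x - 2.
Then u(x)^2 = x**4 + 4*x**3 + 2*x**2 - 4*x + 1 and u'(x)^2 = 4*x**2 + 8*x + 4.
Integrate each monomial from 0 to 2 using ∫_0^2 c·x^n dx = c·2^(n+1)/(n+1):
  ∫_0^2 u(x)^2 dx = ∫_0^2 (x^4 + 4*x^3 + 2*x^2 - 4*x + 1) dx. Term by term:
    ∫_0^2 x^4 dx = 32/5;  ∫_0^2 4*x^3 dx = 16;  ∫_0^2 2*x^2 dx = 16/3;
    ∫_0^2 -4*x dx = -8;  ∫_0^2 1 dx = 2.
  Sum: 32/5 + 16 + 16/3 − 8 + 2 = 326/15.
  ∫_0^2 u'(x)^2 dx = ∫_0^2 (4*x^2 + 8*x + 4) dx. Term by term:
    ∫_0^2 4*x^2 dx = 32/3;  ∫_0^2 8*x dx = 16;  ∫_0^2 4 dx = 8.
  Sum: 32/3 + 16 + 8 = 104/3.
Adding: ||u||_{H^1}^2 = 326/15 + 104/3 = 282/5.


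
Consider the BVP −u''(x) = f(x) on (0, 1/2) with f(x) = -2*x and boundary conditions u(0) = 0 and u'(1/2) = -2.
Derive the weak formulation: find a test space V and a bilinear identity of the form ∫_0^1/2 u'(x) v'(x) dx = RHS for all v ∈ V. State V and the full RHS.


V = {v ∈ H^1(0, 1/2) : v(0) = 0} (test functions vanish at x = 0 where u is specified); weak form: ∫_0^1/2 u'v' dx = ∫_0^1/2 (-2*x) v dx − 2·v(1/2) for all v ∈ V.

Multiply both sides by a test function v and integrate from 0 to 1/2:
  ∫_0^1/2 −u''(x) v(x) dx = ∫_0^1/2 f(x) v(x) dx.
Integrate the LHS by parts once:
  ∫_0^1/2 −u'' v dx = −[u'(x) v(x)]_0^1/2 + ∫_0^1/2 u'(x) v'(x) dx.
Thus ∫_0^1/2 u'(x) v'(x) dx = ∫_0^1/2 f(x) v(x) dx + [u'(x) v(x)]_0^1/2.
Choose V so that boundary terms are either known or forced to vanish.
Mixed BC: u(0) = 0 (Dirichlet) and u'(1/2) = -2 (Neumann). Define V = {v ∈ H^1(0, 1/2) : v(0) = 0}. Then [u' v]_0^1/2 = u'(1/2)·v(1/2) − u'(0)·0 = − 2·v(1/2).
Weak formulation: find u (satisfying any essential BC) such that ∫_0^1/2 u'(x) v'(x) dx = ∫_0^1/2 f v dx − 2·v(1/2) for all v ∈ V (Dirichlet at 0 absorbed into V; Neumann datum at x = 1/2 contributes the boundary term).
Substituting f(x) = -2*x, the right-hand side is ∫_0^1/2 (-2*x) v dx − 2·v(1/2).


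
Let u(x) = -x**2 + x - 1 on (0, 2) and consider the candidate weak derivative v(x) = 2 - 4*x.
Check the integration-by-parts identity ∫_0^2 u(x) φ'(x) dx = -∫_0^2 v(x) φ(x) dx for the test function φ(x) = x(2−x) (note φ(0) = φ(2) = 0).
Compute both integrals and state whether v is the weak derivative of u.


LHS = 4/3, RHS = 8/3. No, v is not the weak derivative of u.

u(x) = -x**2 + x - 1, classical derivative u'(x) = 1 - 2*x.
φ(x) = x(2−x), so φ'(x) = 2 - 2*x.
Note φ(0) = φ(2) = 0, so the boundary term u·φ vanishes.
LHS = ∫_0^2 u(x) φ'(x) dx = ∫_0^2 (2*x^3 - 4*x^2 + 4*x - 2) dx. Term by term:
  ∫_0^2 2*x^3 dx = 8;  ∫_0^2 -4*x^2 dx = -32/3;  ∫_0^2 4*x dx = 8;
  ∫_0^2 -2 dx = -4.
Sum: 8 − 32/3 + 8 − 4 = 4/3.
So LHS = 4/3.
∫_0^2 v(x) φ(x) dx = ∫_0^2 (4*x^3 - 10*x^2 + 4*x) dx. Term by term:
  ∫_0^2 4*x^3 dx = 16;  ∫_0^2 -10*x^2 dx = -80/3;  ∫_0^2 4*x dx = 8.
Sum: 16 − 80/3 + 8 = -8/3.
So RHS = -∫_0^2 v(x) φ(x) dx = 8/3.
LHS − RHS = -4/3 ≠ 0, so the identity fails.
(For a valid weak derivative the identity must hold for EVERY test function, in particular this one. The failure shows v is NOT the weak derivative of u.)
Correct weak derivative would be u'(x) = 1 - 2*x.


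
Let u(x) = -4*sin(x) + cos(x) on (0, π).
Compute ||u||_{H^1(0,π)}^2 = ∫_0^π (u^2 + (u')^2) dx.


||u||_{H^1(0,π)}^2 = 17*π

u'(x) = -sin(x) - 4*cos(x).
Expand u² and (u')² and integrate term by term on (0, π), using: for integers n ≥ 1, ∫_0^π sin²(nx) dx = ∫_0^π cos²(nx) dx = π/2; for n ≠ n', ∫_0^π sin(nx)sin(n'x) dx = ∫_0^π cos(nx)cos(n'x) dx = 0; and by product-to-sum, ∫_0^π sin(nx)cos(n'x) dx = ½∫_0^π [sin((n+n')x) + sin((n−n')x)] dx, which is 0 when n+n' is even and 2n/(n²−n'²) when n+n' is odd (it need not vanish on (0, π)).
  u² squared terms: (-4)²·∫sin(x)² dx = 16·π/2 = 8*π;  (1)²·∫cos(x)² dx = 1·π/2 = π/2.
  u² cross terms: 2·(-4)·(1)·∫sin(x)·cos(x) dx = -8·(0) = 0.
  So ∫_0^π u² dx = 8*π + π/2 + 0 = 17*π/2.
  (u')² squared terms: (-1)²·∫sin(x)² dx = 1·π/2 = π/2;  (-4)²·∫cos(x)² dx = 16·π/2 = 8*π.
  (u')² cross terms: 2·(-1)·(-4)·∫sin(x)·cos(x) dx = 8·(0) = 0.
  So ∫_0^π (u')² dx = π/2 + 8*π + 0 = 17*π/2.
||u||_{H^1}^2 = (17*π/2) + (17*π/2) = 17*π.


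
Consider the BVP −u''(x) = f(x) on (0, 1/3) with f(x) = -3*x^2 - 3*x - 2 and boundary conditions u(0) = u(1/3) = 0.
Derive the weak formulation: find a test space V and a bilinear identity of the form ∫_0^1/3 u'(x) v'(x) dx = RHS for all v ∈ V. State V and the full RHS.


V = H^1_0(0, 1/3) (so v(0) = v(1/3) = 0); weak form: ∫_0^1/3 u'v' dx = ∫_0^1/3 (-3*x^2 - 3*x - 2) v dx for all v ∈ V.

Multiply both sides by a test function v and integrate from 0 to 1/3:
  ∫_0^1/3 −u''(x) v(x) dx = ∫_0^1/3 f(x) v(x) dx.
Integrate the LHS by parts once:
  ∫_0^1/3 −u'' v dx = −[u'(x) v(x)]_0^1/3 + ∫_0^1/3 u'(x) v'(x) dx.
Thus ∫_0^1/3 u'(x) v'(x) dx = ∫_0^1/3 f(x) v(x) dx + [u'(x) v(x)]_0^1/3.
Choose V so that boundary terms are either known or forced to vanish.
u is Dirichlet: u(0) = u(1/3) = 0. Let V = H^1_0(0, 1/3); then v(0) = v(1/3) = 0, and [u' v]_0^1/3 = 0.
Weak formulation: find u (satisfying any essential BC) such that ∫_0^1/3 u'(x) v'(x) dx = ∫_0^1/3 f v dx for all v ∈ V.
Substituting f(x) = -3*x^2 - 3*x - 2, the right-hand side is ∫_0^1/3 (-3*x^2 - 3*x - 2) v dx.


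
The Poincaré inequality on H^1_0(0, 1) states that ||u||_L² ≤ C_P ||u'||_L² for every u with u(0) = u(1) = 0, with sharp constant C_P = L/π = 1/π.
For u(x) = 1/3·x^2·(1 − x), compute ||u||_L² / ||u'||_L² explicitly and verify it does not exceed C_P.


||u||_L² / ||u'||_L² = sqrt(14)/14 < C_P = 1/π.

u(x) = 1/3·x^2·(1 − x), so u'(x) = x*(2 - 3*x)/3.
u(x) = 1/3·x^2·(1 − x) vanishes at x = 0 and x = 1, so u ∈ H^1_0(0, 1). Differentiate via the product rule and integrate the resulting polynomials term by term.
  ∫_0^1 u² dx = ∫_0^1 (x^6/9 - 2*x^5/9 + x^4/9) dx. Term by term:
    ∫_0^1 x^6/9 dx = 1/63;  ∫_0^1 -2*x^5/9 dx = -1/27;  ∫_0^1 x^4/9 dx = 1/45.
  Sum: 1/63 − 1/27 + 1/45 = 1/945.
  ∫_0^1 (u')² dx = ∫_0^1 (x^4 - 4*x^3/3 + 4*x^2/9) dx. Term by term:
    ∫_0^1 x^4 dx = 1/5;  ∫_0^1 -4*x^3/3 dx = -1/3;  ∫_0^1 4*x^2/9 dx = 4/27.
  Sum: 1/5 − 1/3 + 4/27 = 2/135.
∫_0^1 u² dx = 1/945, so ||u||_L² = sqrt(105)/315.
∫_0^1 (u')² dx = 2/135, so ||u'||_L² = sqrt(30)/45.
Ratio ||u||_L² / ||u'||_L² = sqrt(14)/14.
Sharp Poincaré constant on H^1_0(0, 1) is C_P = L/π = 1/π, achieved by sin(π·x).
A polynomial bump cannot attain the sharp Poincaré constant (only the first sine eigenfunction does), so the ratio is strictly less than C_P, consistent with ||u||_L² ≤ C_P ||u'||_L².


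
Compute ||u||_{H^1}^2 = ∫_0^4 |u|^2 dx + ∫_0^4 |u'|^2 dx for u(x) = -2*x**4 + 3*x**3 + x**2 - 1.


||u||_{H^1}^2 = 31034348/315

The H^1 norm (squared) on an interval (0, L) is
  ||u||_{H^1}^2 = ∫_0^L u(x)^2 dx + ∫_0^L u'(x)^2 dx.
Compute u'(x) = -8*x**3 + 9*x**2 + 2*x.
Then u(x)^2 = 4*x**8 - 12*x**7 + 5*x**6 + 6*x**5 + 5*x**4 - 6*x**3 - 2*x**2 + 1 and u'(x)^2 = 64*x**6 - 144*x**5 + 49*x**4 + 36*x**3 + 4*x**2.
Integrate each monomial from 0 to 4 using ∫_0^4 c·x^n dx = c·4^(n+1)/(n+1):
  ∫_0^4 u(x)^2 dx = ∫_0^4 (4*x^8 - 12*x^7 + 5*x^6 + 6*x^5 + 5*x^4 - 6*x^3 - 2*x^2 + 1) dx. Term by term:
    ∫_0^4 4*x^8 dx = 1048576/9;  ∫_0^4 -12*x^7 dx = -98304;  ∫_0^4 5*x^6 dx = 81920/7;
    ∫_0^4 6*x^5 dx = 4096;  ∫_0^4 5*x^4 dx = 1024;  ∫_0^4 -6*x^3 dx = -384;
    ∫_0^4 -2*x^2 dx = -128/3;  ∫_0^4 1 dx = 4.
  Sum: 1048576/9 − 98304 + 81920/7 + 4096 + 1024 − 384 − 128/3 + 4 = 2180092/63.
  ∫_0^4 u'(x)^2 dx = ∫_0^4 (64*x^6 - 144*x^5 + 49*x^4 + 36*x^3 + 4*x^2) dx. Term by term:
    ∫_0^4 64*x^6 dx = 1048576/7;  ∫_0^4 -144*x^5 dx = -98304;  ∫_0^4 49*x^4 dx = 50176/5;
    ∫_0^4 36*x^3 dx = 2304;  ∫_0^4 4*x^2 dx = 256/3.
  Sum: 1048576/7 − 98304 + 50176/5 + 2304 + 256/3 = 6711296/105.
Adding: ||u||_{H^1}^2 = 2180092/63 + 6711296/105 = 31034348/315.


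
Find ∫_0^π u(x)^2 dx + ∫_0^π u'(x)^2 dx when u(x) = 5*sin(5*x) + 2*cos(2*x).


||u||_{H^1(0,π)}^2 = 1000/21 + 335*π

u'(x) = -4*sin(2*x) + 25*cos(5*x).
Expand u² and (u')² and integrate term by term on (0, π), using: for integers n ≥ 1, ∫_0^π sin²(nx) dx = ∫_0^π cos²(nx) dx = π/2; for n ≠ n', ∫_0^π sin(nx)sin(n'x) dx = ∫_0^π cos(nx)cos(n'x) dx = 0; and by product-to-sum, ∫_0^π sin(nx)cos(n'x) dx = ½∫_0^π [sin((n+n')x) + sin((n−n')x)] dx, which is 0 when n+n' is even and 2n/(n²−n'²) when n+n' is odd (it need not vanish on (0, π)).
  u² squared terms: (2)²·∫cos(2x)² dx = 4·π/2 = 2*π;  (5)²·∫sin(5x)² dx = 25·π/2 = 25*π/2.
  u² cross terms: 2·(2)·(5)·∫cos(2x)·sin(5x) dx = 20·(10/21) = 200/21.
  So ∫_0^π u² dx = 2*π + 25*π/2 + 200/21 = 200/21 + 29*π/2.
  (u')² squared terms: (-4)²·∫sin(2x)² dx = 16·π/2 = 8*π;  (25)²·∫cos(5x)² dx = 625·π/2 = 625*π/2.
  (u')² cross terms: 2·(-4)·(25)·∫sin(2x)·cos(5x) dx = -200·(-4/21) = 800/21.
  So ∫_0^π (u')² dx = 8*π + 625*π/2 + 800/21 = 800/21 + 641*π/2.
||u||_{H^1}^2 = (200/21 + 29*π/2) + (800/21 + 641*π/2) = 1000/21 + 335*π.


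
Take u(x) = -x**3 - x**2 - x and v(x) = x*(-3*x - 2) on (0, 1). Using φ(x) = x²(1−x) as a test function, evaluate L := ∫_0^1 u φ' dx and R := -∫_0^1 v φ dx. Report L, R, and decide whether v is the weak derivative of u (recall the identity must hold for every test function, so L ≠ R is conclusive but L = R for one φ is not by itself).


LHS = 17/60, RHS = 1/5. No, v is not the weak derivative of u.

u(x) = -x**3 - x**2 - x, classical derivative u'(x) = -3*x**2 - 2*x - 1.
φ(x) = x²(1−x), so φ'(x) = x*(2 - 3*x).
Note φ(0) = φ(1) = 0, so the boundary term u·φ vanishes.
LHS = ∫_0^1 u(x) φ'(x) dx = ∫_0^1 (3*x^5 + x^4 + x^3 - 2*x^2) dx. Term by term:
  ∫_0^1 3*x^5 dx = 1/2;  ∫_0^1 x^4 dx = 1/5;  ∫_0^1 x^3 dx = 1/4;
  ∫_0^1 -2*x^2 dx = -2/3.
Sum: 1/2 + 1/5 + 1/4 − 2/3 = 17/60.
So LHS = 17/60.
∫_0^1 v(x) φ(x) dx = ∫_0^1 (3*x^5 - x^4 - 2*x^3) dx. Term by term:
  ∫_0^1 3*x^5 dx = 1/2;  ∫_0^1 -x^4 dx = -1/5;  ∫_0^1 -2*x^3 dx = -1/2.
Sum: 1/2 − 1/5 − 1/2 = -1/5.
So RHS = -∫_0^1 v(x) φ(x) dx = 1/5.
LHS − RHS = 1/12 ≠ 0, so the identity fails.
(For a valid weak derivative the identity must hold for EVERY test function, in particular this one. The failure shows v is NOT the weak derivative of u.)
Correct weak derivative would be u'(x) = -3*x**2 - 2*x - 1.


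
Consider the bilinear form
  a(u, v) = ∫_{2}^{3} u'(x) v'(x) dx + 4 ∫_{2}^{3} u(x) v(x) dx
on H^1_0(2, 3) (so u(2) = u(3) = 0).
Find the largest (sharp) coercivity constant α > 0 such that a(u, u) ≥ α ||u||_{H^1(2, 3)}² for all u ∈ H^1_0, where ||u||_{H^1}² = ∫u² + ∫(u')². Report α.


α = 1

Coercivity of a(·,·) on H^1_0(2, 3) means a(u, u) ≥ α ||u||_{H^1}² for every u ∈ H^1_0.
The interval has length L = 1, and Poincaré/coercivity depend only on L. Here a(u, u) = ∫(u')² + (4)·∫u².
Here c = 4 ≥ 1, so a(u,u) = ∫(u')² + c∫u² ≥ ∫(u')² + ∫u² = ||u||_{H^1}², i.e. α = 1 works. No larger α is possible: a(u,u) ≥ α||u||_{H^1}² means (1−α)∫(u')² ≥ (α−c)∫u², and for the modes u_n = sin(nπ(x−x₀)/L) (x₀ the left endpoint) one has ∫u_n²/∫(u_n')² = (L/(nπ))² → 0, so a(u_n,u_n)/||u_n||_{H^1}² → 1. Hence the optimal constant is α = 1.
Therefore α = 1.


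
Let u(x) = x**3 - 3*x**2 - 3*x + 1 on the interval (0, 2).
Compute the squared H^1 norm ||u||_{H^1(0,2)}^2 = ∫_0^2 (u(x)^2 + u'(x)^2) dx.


||u||_{H^1}^2 = 3608/35

The H^1 norm (squared) on an interval (0, L) is
  ||u||_{H^1}^2 = ∫_0^L u(x)^2 dx + ∫_0^L u'(x)^2 dx.
Compute u'(x) = 3*x**2 - 6*x - 3.
Then u(x)^2 = x**6 - 6*x**5 + 3*x**4 + 20*x**3 + 3*x**2 - 6*x + 1 and u'(x)^2 = 9*x**4 - 36*x**3 + 18*x**2 + 36*x + 9.
Integrate each monomial from 0 to 2 using ∫_0^2 c·x^n dx = c·2^(n+1)/(n+1):
  ∫_0^2 u(x)^2 dx = ∫_0^2 (x^6 - 6*x^5 + 3*x^4 + 20*x^3 + 3*x^2 - 6*x + 1) dx. Term by term:
    ∫_0^2 x^6 dx = 128/7;  ∫_0^2 -6*x^5 dx = -64;  ∫_0^2 3*x^4 dx = 96/5;
    ∫_0^2 20*x^3 dx = 80;  ∫_0^2 3*x^2 dx = 8;  ∫_0^2 -6*x dx = -12;
    ∫_0^2 1 dx = 2.
  Sum: 128/7 − 64 + 96/5 + 80 + 8 − 12 + 2 = 1802/35.
  ∫_0^2 u'(x)^2 dx = ∫_0^2 (9*x^4 - 36*x^3 + 18*x^2 + 36*x + 9) dx. Term by term:
    ∫_0^2 9*x^4 dx = 288/5;  ∫_0^2 -36*x^3 dx = -144;  ∫_0^2 18*x^2 dx = 48;
    ∫_0^2 36*x dx = 72;  ∫_0^2 9 dx = 18.
  Sum: 288/5 − 144 + 48 + 72 + 18 = 258/5.
Adding: ||u||_{H^1}^2 = 1802/35 + 258/5 = 3608/35.


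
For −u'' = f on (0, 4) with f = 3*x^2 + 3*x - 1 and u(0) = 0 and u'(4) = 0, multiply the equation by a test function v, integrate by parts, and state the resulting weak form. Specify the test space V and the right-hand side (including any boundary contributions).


V = {v ∈ H^1(0, 4) : v(0) = 0} (test functions vanish at x = 0 where u is specified); weak form: ∫_0^4 u'v' dx = ∫_0^4 (3*x^2 + 3*x - 1) v dx for all v ∈ V.

Multiply both sides by a test function v and integrate from 0 to 4:
  ∫_0^4 −u''(x) v(x) dx = ∫_0^4 f(x) v(x) dx.
Integrate the LHS by parts once:
  ∫_0^4 −u'' v dx = −[u'(x) v(x)]_0^4 + ∫_0^4 u'(x) v'(x) dx.
Thus ∫_0^4 u'(x) v'(x) dx = ∫_0^4 f(x) v(x) dx + [u'(x) v(x)]_0^4.
Choose V so that boundary terms are either known or forced to vanish.
Mixed BC: u(0) = 0 (Dirichlet) and u'(4) = 0 (Neumann). Define V = {v ∈ H^1(0, 4) : v(0) = 0}. Then [u' v]_0^4 = u'(4)·v(4) − u'(0)·0 = 0.
Weak formulation: find u (satisfying any essential BC) such that ∫_0^4 u'(x) v'(x) dx = ∫_0^4 f v dx for all v ∈ V (Dirichlet at 0 absorbed into V; the Neumann datum at x = 4 is zero, so no boundary term remains).
Substituting f(x) = 3*x^2 + 3*x - 1, the right-hand side is ∫_0^4 (3*x^2 + 3*x - 1) v dx.


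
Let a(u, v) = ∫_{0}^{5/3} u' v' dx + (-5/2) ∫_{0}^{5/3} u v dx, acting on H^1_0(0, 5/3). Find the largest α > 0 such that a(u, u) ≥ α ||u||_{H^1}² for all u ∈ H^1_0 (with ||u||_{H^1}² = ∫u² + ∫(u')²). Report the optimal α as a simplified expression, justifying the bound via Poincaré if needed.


α = (-125 + 18*π^2)/(2*(25 + 9*π^2))

Coercivity of a(·,·) on H^1_0(0, 5/3) means a(u, u) ≥ α ||u||_{H^1}² for every u ∈ H^1_0.
The interval has length L = 5/3, and Poincaré/coercivity depend only on L. Here a(u, u) = ∫(u')² + (-5/2)·∫u².
Here c = -5/2 < 0 with |c| < (π/L)² = 9*π^2/25, so coercivity still holds. The condition a(u,u) ≥ α||u||_{H^1}² reads (1−α)∫(u')² ≥ (α−c)∫u². Any admissible α is ≤ 1 (rapidly oscillating u have ∫u²/∫(u')² → 0), and α = 1 would force 0 ≥ (1−c)∫u², impossible since c < 1; so 1−α > 0. By the sharp Poincaré inequality on H^1_0 of an interval of length L, ∫(u')² ≥ (π/L)²∫u² with equality for the first sine mode sin(π(x−x₀)/L) (x₀ the left endpoint), so the inequality holds for all u iff (1−α)(π/L)² ≥ α − c, i.e. α ≤ ((π/L)² + c)/((π/L)² + 1) = (1 + c(L/π)²)/(1 + (L/π)²). (Direct route, valid since c ≤ 0: Poincaré gives c∫u² ≥ c(L/π)²∫(u')², so a(u,u) ≥ (1 + c(L/π)²)∫(u')², while ||u||_{H^1}² ≤ (1 + (L/π)²)∫(u')²; dividing yields the same α.) With (π/L)² = 9*π^2/25 and c = -5/2, the largest admissible constant is α = ((π/L)² + c)/((π/L)² + 1).
Simplifying, α = (-125 + 18*π^2)/(2*(25 + 9*π^2)).


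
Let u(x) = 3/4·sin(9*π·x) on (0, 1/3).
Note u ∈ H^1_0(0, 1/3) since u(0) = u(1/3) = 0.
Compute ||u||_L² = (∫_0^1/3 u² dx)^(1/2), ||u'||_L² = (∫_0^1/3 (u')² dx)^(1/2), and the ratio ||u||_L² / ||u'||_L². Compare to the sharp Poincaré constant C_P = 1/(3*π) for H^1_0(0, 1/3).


||u||_L² / ||u'||_L² = 1/(9*π) < C_P = 1/(3*π).

u(x) = 3/4·sin(9*π·x), so u'(x) = 27*π*cos(9*π*x)/4.
Writing u(x) = A·sin(kπx/L) with A = 3/4 and k = 3, use ∫_0^L sin²(kπx/L) dx = L/2 and ∫_0^L cos²(kπx/L) dx = L/2.
u² = 9/16·sin²(9*π·x) and (u')² = 729*π^2/16·cos²(9*π·x), and each of sin², cos² integrates to L/2 = 1/6 over (0, 1/3).
∫_0^1/3 u² dx = 3/32, so ||u||_L² = sqrt(6)/8.
∫_0^1/3 (u')² dx = 243*π^2/32, so ||u'||_L² = 9*sqrt(6)*π/8.
Ratio ||u||_L² / ||u'||_L² = 1/(9*π).
Sharp Poincaré constant on H^1_0(0, 1/3) is C_P = L/π = 1/(3*π), achieved by sin(3*π·x).
This is the k = 3 harmonic; the ratio L/(kπ) is strictly less than C_P = L/π, consistent with the sharp inequality ||u||_L² ≤ C_P ||u'||_L².


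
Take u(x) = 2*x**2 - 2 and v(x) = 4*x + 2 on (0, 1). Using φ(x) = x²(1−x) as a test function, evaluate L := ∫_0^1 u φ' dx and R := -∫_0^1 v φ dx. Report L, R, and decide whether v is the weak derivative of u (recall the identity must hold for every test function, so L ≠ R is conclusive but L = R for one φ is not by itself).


LHS = -1/5, RHS = -11/30. No, v is not the weak derivative of u.

u(x) = 2*x**2 - 2, classical derivative u'(x) = 4*x.
φ(x) = x²(1−x), so φ'(x) = x*(2 - 3*x).
Note φ(0) = φ(1) = 0, so the boundary term u·φ vanishes.
LHS = ∫_0^1 u(x) φ'(x) dx = ∫_0^1 (-6*x^4 + 4*x^3 + 6*x^2 - 4*x) dx. Term by term:
  ∫_0^1 -6*x^4 dx = -6/5;  ∫_0^1 4*x^3 dx = 1;  ∫_0^1 6*x^2 dx = 2;
  ∫_0^1 -4*x dx = -2.
Sum: -6/5 + 1 + 2 − 2 = -1/5.
So LHS = -1/5.
∫_0^1 v(x) φ(x) dx = ∫_0^1 (-4*x^4 + 2*x^3 + 2*x^2) dx. Term by term:
  ∫_0^1 -4*x^4 dx = -4/5;  ∫_0^1 2*x^3 dx = 1/2;  ∫_0^1 2*x^2 dx = 2/3.
Sum: -4/5 + 1/2 + 2/3 = 11/30.
So RHS = -∫_0^1 v(x) φ(x) dx = -11/30.
LHS − RHS = 1/6 ≠ 0, so the identity fails.
(For a valid weak derivative the identity must hold for EVERY test function, in particular this one. The failure shows v is NOT the weak derivative of u.)
Correct weak derivative would be u'(x) = 4*x.


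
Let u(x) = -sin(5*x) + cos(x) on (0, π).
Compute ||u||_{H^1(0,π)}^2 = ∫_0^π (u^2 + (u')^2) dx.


||u||_{H^1(0,π)}^2 = 14*π

u'(x) = -sin(x) - 5*cos(5*x).
Expand u² and (u')² and integrate term by term on (0, π), using: for integers n ≥ 1, ∫_0^π sin²(nx) dx = ∫_0^π cos²(nx) dx = π/2; for n ≠ n', ∫_0^π sin(nx)sin(n'x) dx = ∫_0^π cos(nx)cos(n'x) dx = 0; and by product-to-sum, ∫_0^π sin(nx)cos(n'x) dx = ½∫_0^π [sin((n+n')x) + sin((n−n')x)] dx, which is 0 when n+n' is even and 2n/(n²−n'²) when n+n' is odd (it need not vanish on (0, π)).
  u² squared terms: (-1)²·∫sin(5x)² dx = 1·π/2 = π/2;  (1)²·∫cos(x)² dx = 1·π/2 = π/2.
  u² cross terms: 2·(-1)·(1)·∫sin(5x)·cos(x) dx = -2·(0) = 0.
  So ∫_0^π u² dx = π/2 + π/2 + 0 = π.
  (u')² squared terms: (-1)²·∫sin(x)² dx = 1·π/2 = π/2;  (-5)²·∫cos(5x)² dx = 25·π/2 = 25*π/2.
  (u')² cross terms: 2·(-1)·(-5)·∫sin(x)·cos(5x) dx = 10·(0) = 0.
  So ∫_0^π (u')² dx = π/2 + 25*π/2 + 0 = 13*π.
||u||_{H^1}^2 = (π) + (13*π) = 14*π.


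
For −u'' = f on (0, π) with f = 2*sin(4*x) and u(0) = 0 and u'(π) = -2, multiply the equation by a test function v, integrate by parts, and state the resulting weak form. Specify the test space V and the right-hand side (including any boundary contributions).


V = {v ∈ H^1(0, π) : v(0) = 0} (test functions vanish at x = 0 where u is specified); weak form: ∫_0^π u'v' dx = ∫_0^π (2*sin(4*x)) v dx − 2·v(π) for all v ∈ V.

Multiply both sides by a test function v and integrate from 0 to π:
  ∫_0^π −u''(x) v(x) dx = ∫_0^π f(x) v(x) dx.
Integrate the LHS by parts once:
  ∫_0^π −u'' v dx = −[u'(x) v(x)]_0^π + ∫_0^π u'(x) v'(x) dx.
Thus ∫_0^π u'(x) v'(x) dx = ∫_0^π f(x) v(x) dx + [u'(x) v(x)]_0^π.
Choose V so that boundary terms are either known or forced to vanish.
Mixed BC: u(0) = 0 (Dirichlet) and u'(π) = -2 (Neumann). Define V = {v ∈ H^1(0, π) : v(0) = 0}. Then [u' v]_0^π = u'(π)·v(π) − u'(0)·0 = − 2·v(π).
Weak formulation: find u (satisfying any essential BC) such that ∫_0^π u'(x) v'(x) dx = ∫_0^π f v dx − 2·v(π) for all v ∈ V (Dirichlet at 0 absorbed into V; Neumann datum at x = π contributes the boundary term).
Substituting f(x) = 2*sin(4*x), the right-hand side is ∫_0^π (2*sin(4*x)) v dx − 2·v(π).


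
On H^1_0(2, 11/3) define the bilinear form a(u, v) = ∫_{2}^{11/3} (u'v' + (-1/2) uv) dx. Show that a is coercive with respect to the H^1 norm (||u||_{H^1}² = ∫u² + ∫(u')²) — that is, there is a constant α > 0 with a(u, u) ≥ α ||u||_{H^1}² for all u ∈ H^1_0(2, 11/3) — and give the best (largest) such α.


α = (-25 + 18*π^2)/(2*(25 + 9*π^2))

Coercivity of a(·,·) on H^1_0(2, 11/3) means a(u, u) ≥ α ||u||_{H^1}² for every u ∈ H^1_0.
The interval has length L = 5/3, and Poincaré/coercivity depend only on L. Here a(u, u) = ∫(u')² + (-1/2)·∫u².
Here c = -1/2 < 0 with |c| < (π/L)² = 9*π^2/25, so coercivity still holds. The condition a(u,u) ≥ α||u||_{H^1}² reads (1−α)∫(u')² ≥ (α−c)∫u². Any admissible α is ≤ 1 (rapidly oscillating u have ∫u²/∫(u')² → 0), and α = 1 would force 0 ≥ (1−c)∫u², impossible since c < 1; so 1−α > 0. By the sharp Poincaré inequality on H^1_0 of an interval of length L, ∫(u')² ≥ (π/L)²∫u² with equality for the first sine mode sin(π(x−x₀)/L) (x₀ the left endpoint), so the inequality holds for all u iff (1−α)(π/L)² ≥ α − c, i.e. α ≤ ((π/L)² + c)/((π/L)² + 1) = (1 + c(L/π)²)/(1 + (L/π)²). (Direct route, valid since c ≤ 0: Poincaré gives c∫u² ≥ c(L/π)²∫(u')², so a(u,u) ≥ (1 + c(L/π)²)∫(u')², while ||u||_{H^1}² ≤ (1 + (L/π)²)∫(u')²; dividing yields the same α.) With (π/L)² = 9*π^2/25 and c = -1/2, the largest admissible constant is α = ((π/L)² + c)/((π/L)² + 1).
Simplifying, α = (-25 + 18*π^2)/(2*(25 + 9*π^2)).


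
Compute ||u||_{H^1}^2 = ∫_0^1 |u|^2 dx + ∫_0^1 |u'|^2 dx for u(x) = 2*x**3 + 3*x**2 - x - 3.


||u||_{H^1}^2 = 7057/210

The H^1 norm (squared) on an interval (0, L) is
  ||u||_{H^1}^2 = ∫_0^L u(x)^2 dx + ∫_0^L u'(x)^2 dx.
Compute u'(x) = 6*x**2 + 6*x - 1.
Then u(x)^2 = 4*x**6 + 12*x**5 + 5*x**4 - 18*x**3 - 17*x**2 + 6*x + 9 and u'(x)^2 = 36*x**4 + 72*x**3 + 24*x**2 - 12*x + 1.
Integrate each monomial from 0 to 1 using ∫_0^1 c·x^n dx = c·1^(n+1)/(n+1):
  ∫_0^1 u(x)^2 dx = ∫_0^1 (4*x^6 + 12*x^5 + 5*x^4 - 18*x^3 - 17*x^2 + 6*x + 9) dx. Term by term:
    ∫_0^1 4*x^6 dx = 4/7;  ∫_0^1 12*x^5 dx = 2;  ∫_0^1 5*x^4 dx = 1;
    ∫_0^1 -18*x^3 dx = -9/2;  ∫_0^1 -17*x^2 dx = -17/3;  ∫_0^1 6*x dx = 3;
    ∫_0^1 9 dx = 9.
  Sum: 4/7 + 2 + 1 − 9/2 − 17/3 + 3 + 9 = 227/42.
  ∫_0^1 u'(x)^2 dx = ∫_0^1 (36*x^4 + 72*x^3 + 24*x^2 - 12*x + 1) dx. Term by term:
    ∫_0^1 36*x^4 dx = 36/5;  ∫_0^1 72*x^3 dx = 18;  ∫_0^1 24*x^2 dx = 8;
    ∫_0^1 -12*x dx = -6;  ∫_0^1 1 dx = 1.
  Sum: 36/5 + 18 + 8 − 6 + 1 = 141/5.
Adding: ||u||_{H^1}^2 = 227/42 + 141/5 = 7057/210.


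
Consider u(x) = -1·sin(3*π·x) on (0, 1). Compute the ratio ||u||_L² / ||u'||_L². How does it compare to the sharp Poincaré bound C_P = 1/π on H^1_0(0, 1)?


||u||_L² / ||u'||_L² = 1/(3*π) < C_P = 1/π.

u(x) = -1·sin(3*π·x), so u'(x) = -3*π*cos(3*π*x).
Writing u(x) = A·sin(kπx/L) with A = -1 and k = 3, use ∫_0^L sin²(kπx/L) dx = L/2 and ∫_0^L cos²(kπx/L) dx = L/2.
u² = 1·sin²(3*π·x) and (u')² = 9*π^2·cos²(3*π·x), and each of sin², cos² integrates to L/2 = 1/2 over (0, 1).
∫_0^1 u² dx = 1/2, so ||u||_L² = sqrt(2)/2.
∫_0^1 (u')² dx = 9*π^2/2, so ||u'||_L² = 3*sqrt(2)*π/2.
Ratio ||u||_L² / ||u'||_L² = 1/(3*π).
Sharp Poincaré constant on H^1_0(0, 1) is C_P = L/π = 1/π, achieved by sin(π·x).
This is the k = 3 harmonic; the ratio L/(kπ) is strictly less than C_P = L/π, consistent with the sharp inequality ||u||_L² ≤ C_P ||u'||_L².


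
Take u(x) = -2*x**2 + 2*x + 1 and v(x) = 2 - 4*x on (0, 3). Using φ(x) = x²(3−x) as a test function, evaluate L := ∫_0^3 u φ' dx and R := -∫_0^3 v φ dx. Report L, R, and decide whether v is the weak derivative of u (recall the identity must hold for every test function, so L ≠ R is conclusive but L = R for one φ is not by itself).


LHS = 351/10, RHS = 351/10. Yes, v = u' weakly.

u(x) = -2*x**2 + 2*x + 1, classical derivative u'(x) = 2 - 4*x.
φ(x) = x²(3−x), so φ'(x) = 3*x*(2 - x).
Note φ(0) = φ(3) = 0, so the boundary term u·φ vanishes.
LHS = ∫_0^3 u(x) φ'(x) dx = ∫_0^3 (6*x^4 - 18*x^3 + 9*x^2 + 6*x) dx. Term by term:
  ∫_0^3 6*x^4 dx = 1458/5;  ∫_0^3 -18*x^3 dx = -729/2;  ∫_0^3 9*x^2 dx = 81;
  ∫_0^3 6*x dx = 27.
Sum: 1458/5 − 729/2 + 81 + 27 = 351/10.
So LHS = 351/10.
∫_0^3 v(x) φ(x) dx = ∫_0^3 (4*x^4 - 14*x^3 + 6*x^2) dx. Term by term:
  ∫_0^3 4*x^4 dx = 972/5;  ∫_0^3 -14*x^3 dx = -567/2;  ∫_0^3 6*x^2 dx = 54.
Sum: 972/5 − 567/2 + 54 = -351/10.
So RHS = -∫_0^3 v(x) φ(x) dx = 351/10.
LHS = RHS, so the identity holds for this test φ.
Moreover u is smooth here and v(x) = u'(x) = 2 - 4*x pointwise, so the identity holds for every test function. Hence v is the weak derivative of u.
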